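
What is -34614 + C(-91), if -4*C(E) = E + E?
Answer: -69137/2 ≈ -34569.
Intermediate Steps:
C(E) = -E/2 (C(E) = -(E + E)/4 = -E/2)
-34614 + C(-91) = -34614 - ½*(-91) = -34614 + 91/2 = -69137/2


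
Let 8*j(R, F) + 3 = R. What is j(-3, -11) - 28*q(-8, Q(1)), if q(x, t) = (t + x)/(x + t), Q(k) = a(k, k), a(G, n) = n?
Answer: -115/4 ≈ -28.750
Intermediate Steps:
Q(k) = k
q(x, t) = 1 (q(x, t) = (t + x)/(t + x) = 1)
j(R, F) = -3/8 + R/8
j(-3, -11) - 28*q(-8, Q(1)) = (-3/8 + (1/8)*(-3)) - 28*1 = (-3/8 - 3/8) - 28 = -3/4 - 28 = -115/4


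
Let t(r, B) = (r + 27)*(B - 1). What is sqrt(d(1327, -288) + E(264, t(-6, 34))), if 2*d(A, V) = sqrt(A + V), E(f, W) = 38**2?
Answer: sqrt(5776 + 2*sqrt(1039))/2 ≈ 38.211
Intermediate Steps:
t(r, B) = (-1 + B)*(27 + r) (t(r, B) = (27 + r)*(-1 + B) = (-1 + B)*(27 + r))
E(f, W) = 1444
d(A, V) = sqrt(A + V)/2
sqrt(d(1327, -288) + E(264, t(-6, 34))) = sqrt(sqrt(1327 - 288)/2 + 1444) = sqrt(sqrt(1039)/2 + 1444) = sqrt(1444 + sqrt(1039)/2)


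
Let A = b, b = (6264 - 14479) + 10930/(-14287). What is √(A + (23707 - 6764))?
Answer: √1781388967722/14287 ≈ 93.420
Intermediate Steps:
b = -117378635/14287 (b = -8215 + 10930*(-1/14287) = -8215 - 10930/14287 = -117378635/14287 ≈ -8215.8)
A = -117378635/14287 ≈ -8215.8
√(A + (23707 - 6764)) = √(-117378635/14287 + (23707 - 6764)) = √(-117378635/14287 + 16943) = √(124686006/14287) = √1781388967722/14287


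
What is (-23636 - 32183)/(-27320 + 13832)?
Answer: 55819/13488 ≈ 4.1384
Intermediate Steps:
(-23636 - 32183)/(-27320 + 13832) = -55819/(-13488) = -55819*(-1/13488) = 55819/13488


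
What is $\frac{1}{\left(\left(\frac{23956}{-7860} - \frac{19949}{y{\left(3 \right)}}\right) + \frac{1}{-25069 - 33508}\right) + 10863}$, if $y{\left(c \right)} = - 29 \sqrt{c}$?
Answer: $\frac{121004986661012132170485}{1312350844171384567952821294} - \frac{2554919578164490833675 \sqrt{3}}{1312350844171384567952821294} \approx 8.8833 \cdot 10^{-5}$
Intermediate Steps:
$\frac{1}{\left(\left(\frac{23956}{-7860} - \frac{19949}{y{\left(3 \right)}}\right) + \frac{1}{-25069 - 33508}\right) + 10863} = \frac{1}{\left(\left(\frac{23956}{-7860} - \frac{19949}{\left(-29\right) \sqrt{3}}\right) + \frac{1}{-25069 - 33508}\right) + 10863} = \frac{1}{\left(\left(23956 \left(- \frac{1}{7860}\right) - 19949 \left(- \frac{\sqrt{3}}{87}\right)\right) + \frac{1}{-58577}\right) + 10863} = \frac{1}{\left(\left(- \frac{5989}{1965} + \frac{19949 \sqrt{3}}{87}\right) - \frac{1}{58577}\right) + 10863} = \frac{1}{\left(- \frac{350819618}{115103805} + \frac{19949 \sqrt{3}}{87}\right) + 10863} = \frac{1}{\frac{1250021814097}{115103805} + \frac{19949 \sqrt{3}}{87}}$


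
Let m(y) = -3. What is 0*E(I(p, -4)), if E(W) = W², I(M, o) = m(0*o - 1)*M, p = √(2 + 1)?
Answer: 0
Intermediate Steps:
p = √3 ≈ 1.7320
I(M, o) = -3*M
0*E(I(p, -4)) = 0*(-3*√3)² = 0*27 = 0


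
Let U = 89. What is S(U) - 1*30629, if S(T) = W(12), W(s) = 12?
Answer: -30617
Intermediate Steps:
S(T) = 12
S(U) - 1*30629 = 12 - 1*30629 = 12 - 30629 = -30617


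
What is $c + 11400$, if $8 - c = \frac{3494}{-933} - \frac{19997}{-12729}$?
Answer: $\frac{45169672327}{3958719} \approx 11410.0$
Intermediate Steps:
$c = \frac{40275727}{3958719}$ ($c = 8 - \left(\frac{3494}{-933} - \frac{19997}{-12729}\right) = 8 - \left(3494 \left(- \frac{1}{933}\right) - - \frac{19997}{12729}\right) = 8 - \left(- \frac{3494}{933} + \frac{19997}{12729}\right) = 8 - - \frac{8605975}{3958719} = 8 + \frac{8605975}{3958719} = \frac{40275727}{3958719} \approx 10.174$)
$c + 11400 = \frac{40275727}{3958719} + 11400 = \frac{45169672327}{3958719}$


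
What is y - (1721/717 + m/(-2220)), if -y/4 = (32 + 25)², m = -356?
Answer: -1724194076/132645 ≈ -12999.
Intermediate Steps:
y = -12996 (y = -4*(32 + 25)² = -4*57² = -4*3249 = -12996)
y - (1721/717 + m/(-2220)) = -12996 - (1721/717 - 356/(-2220)) = -12996 - (1721*(1/717) - 356*(-1/2220)) = -12996 - (1721/717 + 89/555) = -12996 - 1*339656/132645 = -12996 - 339656/132645 = -1724194076/132645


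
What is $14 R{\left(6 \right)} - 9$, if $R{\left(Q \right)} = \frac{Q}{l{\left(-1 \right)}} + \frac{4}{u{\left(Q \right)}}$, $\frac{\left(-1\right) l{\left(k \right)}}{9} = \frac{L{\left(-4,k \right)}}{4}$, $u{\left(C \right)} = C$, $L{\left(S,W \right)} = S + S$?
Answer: $5$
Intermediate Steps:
$L{\left(S,W \right)} = 2 S$
$l{\left(k \right)} = 18$ ($l{\left(k \right)} = - 9 \frac{2 \left(-4\right)}{4} = - 9 \left(\left(-8\right) \frac{1}{4}\right) = \left(-9\right) \left(-2\right) = 18$)
$R{\left(Q \right)} = \frac{4}{Q} + \frac{Q}{18}$ ($R{\left(Q \right)} = \frac{Q}{18} + \frac{4}{Q} = \frac{4}{Q} + \frac{Q}{18}$)
$14 R{\left(6 \right)} - 9 = 14 \left(\frac{4}{6} + \frac{1}{18} \cdot 6\right) - 9 = 14 \left(4 \cdot \frac{1}{6} + \frac{1}{3}\right) - 9 = 14 \left(\frac{2}{3} + \frac{1}{3}\right) - 9 = 14 \cdot 1 - 9 = 14 - 9 = 5$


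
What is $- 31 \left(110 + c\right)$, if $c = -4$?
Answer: $-3286$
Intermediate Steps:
$- 31 \left(110 + c\right) = - 31 \left(110 - 4\right) = \left(-31\right) 106 = -3286$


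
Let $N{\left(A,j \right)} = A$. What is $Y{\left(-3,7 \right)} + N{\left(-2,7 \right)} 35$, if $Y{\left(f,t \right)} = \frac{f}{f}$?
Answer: $-69$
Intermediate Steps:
$Y{\left(f,t \right)} = 1$
$Y{\left(-3,7 \right)} + N{\left(-2,7 \right)} 35 = 1 - 70 = -69$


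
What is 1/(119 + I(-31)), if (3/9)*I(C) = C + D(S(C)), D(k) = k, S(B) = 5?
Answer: 1/41 ≈ 0.024390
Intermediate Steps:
I(C) = 15 + 3*C (I(C) = 3*(C + 5) = 3*(5 + C) = 15 + 3*C)
1/(119 + I(-31)) = 1/(119 + (15 + 3*(-31))) = 1/(119 + (15 - 93)) = 1/(119 - 78) = 1/41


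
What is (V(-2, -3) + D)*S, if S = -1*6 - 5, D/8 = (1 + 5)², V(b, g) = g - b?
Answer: -3157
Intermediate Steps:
D = 288 (D = 8*(1 + 5)² = 8*6² = 8*36 = 288)
S = -11 (S = -6 - 5 = -11)
(V(-2, -3) + D)*S = ((-3 - 1*(-2)) + 288)*(-11) = ((-3 + 2) + 288)*(-11) = (-1 + 288)*(-11) = 287*(-11) = -3157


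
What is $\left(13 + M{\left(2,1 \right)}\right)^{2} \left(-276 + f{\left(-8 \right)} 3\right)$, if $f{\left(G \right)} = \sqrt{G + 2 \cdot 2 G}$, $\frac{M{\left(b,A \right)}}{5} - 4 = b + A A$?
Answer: $-635904 + 13824 i \sqrt{10} \approx -6.359 \cdot 10^{5} + 43715.0 i$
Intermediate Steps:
$M{\left(b,A \right)} = 20 + 5 b + 5 A^{2}$ ($M{\left(b,A \right)} = 20 + 5 \left(b + A A\right) = 20 + 5 \left(b + A^{2}\right) = 20 + \left(5 b + 5 A^{2}\right) = 20 + 5 b + 5 A^{2}$)
$f{\left(G \right)} = \sqrt{5} \sqrt{G}$ ($f{\left(G \right)} = \sqrt{G + 4 G} = \sqrt{5 G} = \sqrt{5} \sqrt{G}$)
$\left(13 + M{\left(2,1 \right)}\right)^{2} \left(-276 + f{\left(-8 \right)} 3\right) = \left(13 + \left(20 + 5 \cdot 2 + 5 \cdot 1^{2}\right)\right)^{2} \left(-276 + \sqrt{5} \sqrt{-8} \cdot 3\right) = \left(13 + \left(20 + 10 + 5 \cdot 1\right)\right)^{2} \left(-276 + \sqrt{5} \cdot 2 i \sqrt{2} \cdot 3\right) = \left(13 + \left(20 + 10 + 5\right)\right)^{2} \left(-276 + 2 i \sqrt{10} \cdot 3\right) = \left(13 + 35\right)^{2} \left(-276 + 6 i \sqrt{10}\right) = 48^{2} \left(-276 + 6 i \sqrt{10}\right) = 2304 \left(-276 + 6 i \sqrt{10}\right) = -635904 + 13824 i \sqrt{10}$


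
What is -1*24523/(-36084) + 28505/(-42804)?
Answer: 879503/64355814 ≈ 0.013666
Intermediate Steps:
-1*24523/(-36084) + 28505/(-42804) = -24523*(-1/36084) + 28505*(-1/42804) = 24523/36084 - 28505/42804 = 879503/64355814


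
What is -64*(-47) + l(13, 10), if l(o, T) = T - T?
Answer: 3008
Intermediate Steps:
l(o, T) = 0
-64*(-47) + l(13, 10) = -64*(-47) + 0 = 3008 + 0 = 3008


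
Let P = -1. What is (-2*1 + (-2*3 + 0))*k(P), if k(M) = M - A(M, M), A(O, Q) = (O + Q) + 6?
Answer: 40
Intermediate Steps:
A(O, Q) = 6 + O + Q
k(M) = -6 - M (k(M) = M - (6 + M + M) = M - (6 + 2*M) = M + (-6 - 2*M) = -6 - M)
(-2*1 + (-2*3 + 0))*k(P) = (-2*1 + (-2*3 + 0))*(-6 - 1*(-1)) = (-2 + (-6 + 0))*(-6 + 1) = (-2 - 6)*(-5) = -8*(-5) = 40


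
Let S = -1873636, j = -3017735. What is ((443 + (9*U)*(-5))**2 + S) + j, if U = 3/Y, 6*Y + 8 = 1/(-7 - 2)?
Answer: -24495658418/5329 ≈ -4.5967e+6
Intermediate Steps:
Y = -73/54 (Y = -4/3 + 1/(6*(-7 - 2)) = -4/3 + (1/6)/(-9) = -4/3 + (1/6)*(-1/9) = -4/3 - 1/54 = -73/54 ≈ -1.3519)
U = -162/73 (U = 3/(-73/54) = 3*(-54/73) = -162/73 ≈ -2.2192)
((443 + (9*U)*(-5))**2 + S) + j = ((443 + (9*(-162/73))*(-5))**2 - 1873636) - 3017735 = ((443 - 1458/73*(-5))**2 - 1873636) - 3017735 = ((443 + 7290/73)**2 - 1873636) - 3017735 = ((39629/73)**2 - 1873636) - 3017735 = (1570457641/5329 - 1873636) - 3017735 = -8414148603/5329 - 3017735 = -24495658418/5329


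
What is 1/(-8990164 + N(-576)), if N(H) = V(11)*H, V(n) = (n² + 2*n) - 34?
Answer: -1/9052948 ≈ -1.1046e-7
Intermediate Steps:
V(n) = -34 + n² + 2*n
N(H) = 109*H (N(H) = (-34 + 11² + 2*11)*H = (-34 + 121 + 22)*H = 109*H)
1/(-8990164 + N(-576)) = 1/(-8990164 + 109*(-576)) = 1/(-8990164 - 62784) = 1/(-9052948) = -1/9052948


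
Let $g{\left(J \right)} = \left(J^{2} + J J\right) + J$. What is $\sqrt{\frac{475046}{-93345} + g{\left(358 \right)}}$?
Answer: $\frac{2 \sqrt{11410892670930}}{13335} \approx 506.64$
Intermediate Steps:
$g{\left(J \right)} = J + 2 J^{2}$ ($g{\left(J \right)} = \left(J^{2} + J^{2}\right) + J = 2 J^{2} + J = J + 2 J^{2}$)
$\sqrt{\frac{475046}{-93345} + g{\left(358 \right)}} = \sqrt{\frac{475046}{-93345} + 358 \left(1 + 2 \cdot 358\right)} = \sqrt{475046 \left(- \frac{1}{93345}\right) + 358 \left(1 + 716\right)} = \sqrt{- \frac{475046}{93345} + 358 \cdot 717} = \sqrt{- \frac{475046}{93345} + 256686} = \sqrt{\frac{23959879624}{93345}} = \frac{2 \sqrt{11410892670930}}{13335}$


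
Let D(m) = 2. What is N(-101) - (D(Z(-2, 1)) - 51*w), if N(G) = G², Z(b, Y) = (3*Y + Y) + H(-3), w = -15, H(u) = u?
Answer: 9434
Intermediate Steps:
Z(b, Y) = -3 + 4*Y (Z(b, Y) = (3*Y + Y) - 3 = 4*Y - 3 = -3 + 4*Y)
N(-101) - (D(Z(-2, 1)) - 51*w) = (-101)² - (2 - 51*(-15)) = 10201 - (2 + 765) = 10201 - 1*767 = 10201 - 767 = 9434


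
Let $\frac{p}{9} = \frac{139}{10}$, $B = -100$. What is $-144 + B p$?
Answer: $-12654$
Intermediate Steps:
$p = \frac{1251}{10}$ ($p = 9 \cdot \frac{139}{10} = \frac{1251}{10} \approx 125.1$)
$-144 + B p = -144 - 12510 = -12654$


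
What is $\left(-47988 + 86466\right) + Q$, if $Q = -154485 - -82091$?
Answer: $-33916$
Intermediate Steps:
$Q = -72394$ ($Q = -154485 + 82091 = -72394$)
$\left(-47988 + 86466\right) + Q = \left(-47988 + 86466\right) - 72394 = 38478 - 72394 = -33916$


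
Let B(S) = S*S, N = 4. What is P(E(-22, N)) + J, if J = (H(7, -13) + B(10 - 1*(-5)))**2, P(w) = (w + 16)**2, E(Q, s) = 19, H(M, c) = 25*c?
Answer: 11225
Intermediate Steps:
P(w) = (16 + w)**2
B(S) = S**2
J = 10000 (J = (25*(-13) + (10 - 1*(-5))**2)**2 = (-325 + (10 + 5)**2)**2 = (-325 + 15**2)**2 = (-325 + 225)**2 = (-100)**2 = 10000)
P(E(-22, N)) + J = (16 + 19)**2 + 10000 = 35**2 + 10000 = 1225 + 10000 = 11225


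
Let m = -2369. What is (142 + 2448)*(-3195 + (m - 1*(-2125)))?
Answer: -8907010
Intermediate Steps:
(142 + 2448)*(-3195 + (m - 1*(-2125))) = (142 + 2448)*(-3195 + (-2369 - 1*(-2125))) = 2590*(-3195 + (-2369 + 2125)) = 2590*(-3195 - 244) = 2590*(-3439) = -8907010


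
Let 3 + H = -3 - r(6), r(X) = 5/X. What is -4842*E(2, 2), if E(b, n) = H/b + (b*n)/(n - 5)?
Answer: 45999/2 ≈ 23000.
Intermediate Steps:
H = -41/6 (H = -3 + (-3 - 5/6) = -3 + (-3 - 1*⅚) = -3 + (-3 - ⅚) = -3 - 23/6 = -41/6 ≈ -6.8333)
E(b, n) = -41/(6*b) + b*n/(-5 + n) (E(b, n) = -41/(6*b) + (b*n)/(n - 5) = -41/(6*b) + (b*n)/(-5 + n) = -41/(6*b) + b*n/(-5 + n))
-4842*E(2, 2) = -807*(205 - 41*2 + 6*2*2²)/(2*(-5 + 2)) = -807*(205 - 82 + 6*2*4)/(2*(-3)) = -807*(-1)*(205 - 82 + 48)/(2*3) = -807*(-1)*171/(2*3) = -4842*(-19/4) = 45999/2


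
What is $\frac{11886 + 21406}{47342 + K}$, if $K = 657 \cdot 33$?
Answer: $\frac{33292}{69023} \approx 0.48233$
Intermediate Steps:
$K = 21681$
$\frac{11886 + 21406}{47342 + K} = \frac{11886 + 21406}{47342 + 21681} = \frac{33292}{69023}$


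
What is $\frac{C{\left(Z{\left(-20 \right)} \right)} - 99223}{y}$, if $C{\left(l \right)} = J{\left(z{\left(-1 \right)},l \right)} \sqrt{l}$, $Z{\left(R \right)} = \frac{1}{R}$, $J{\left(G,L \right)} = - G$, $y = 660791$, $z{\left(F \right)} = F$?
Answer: $- \frac{99223}{660791} + \frac{i \sqrt{5}}{6607910} \approx -0.15016 + 3.3839 \cdot 10^{-7} i$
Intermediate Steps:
$C{\left(l \right)} = \sqrt{l}$ ($C{\left(l \right)} = \left(-1\right) \left(-1\right) \sqrt{l} = 1 \sqrt{l} = \sqrt{l}$)
$\frac{C{\left(Z{\left(-20 \right)} \right)} - 99223}{y} = \frac{\sqrt{\frac{1}{-20}} - 99223}{660791} = \left(\sqrt{- \frac{1}{20}} - 99223\right) \frac{1}{660791} = \left(\frac{i \sqrt{5}}{10} - 99223\right) \frac{1}{660791} = \left(-99223 + \frac{i \sqrt{5}}{10}\right) \frac{1}{660791} = - \frac{99223}{660791} + \frac{i \sqrt{5}}{6607910}$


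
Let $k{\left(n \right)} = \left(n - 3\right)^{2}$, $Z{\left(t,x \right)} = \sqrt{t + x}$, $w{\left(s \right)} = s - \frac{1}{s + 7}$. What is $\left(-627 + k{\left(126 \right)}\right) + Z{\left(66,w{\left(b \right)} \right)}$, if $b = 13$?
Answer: $14502 + \frac{\sqrt{7895}}{10} \approx 14511.0$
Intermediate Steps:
$w{\left(s \right)} = s - \frac{1}{7 + s}$
$k{\left(n \right)} = \left(-3 + n\right)^{2}$
$\left(-627 + k{\left(126 \right)}\right) + Z{\left(66,w{\left(b \right)} \right)} = \left(-627 + \left(-3 + 126\right)^{2}\right) + \sqrt{66 + \frac{-1 + 13^{2} + 7 \cdot 13}{7 + 13}} = \left(-627 + 123^{2}\right) + \sqrt{66 + \frac{-1 + 169 + 91}{20}} = \left(-627 + 15129\right) + \sqrt{66 + \frac{1}{20} \cdot 259} = 14502 + \sqrt{66 + \frac{259}{20}} = 14502 + \sqrt{\frac{1579}{20}} = 14502 + \frac{\sqrt{7895}}{10}$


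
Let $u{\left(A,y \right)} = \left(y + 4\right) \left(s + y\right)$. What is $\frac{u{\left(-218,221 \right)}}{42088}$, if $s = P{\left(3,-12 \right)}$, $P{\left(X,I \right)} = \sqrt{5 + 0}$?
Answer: $\frac{49725}{42088} + \frac{225 \sqrt{5}}{42088} \approx 1.1934$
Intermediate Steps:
$P{\left(X,I \right)} = \sqrt{5}$
$s = \sqrt{5} \approx 2.2361$
$u{\left(A,y \right)} = \left(4 + y\right) \left(y + \sqrt{5}\right)$ ($u{\left(A,y \right)} = \left(y + 4\right) \left(\sqrt{5} + y\right) = \left(4 + y\right) \left(y + \sqrt{5}\right)$)
$\frac{u{\left(-218,221 \right)}}{42088} = \frac{221^{2} + 4 \cdot 221 + 4 \sqrt{5} + 221 \sqrt{5}}{42088} = \left(48841 + 884 + 4 \sqrt{5} + 221 \sqrt{5}\right) \frac{1}{42088} = \left(49725 + 225 \sqrt{5}\right) \frac{1}{42088} = \frac{49725}{42088} + \frac{225 \sqrt{5}}{42088}$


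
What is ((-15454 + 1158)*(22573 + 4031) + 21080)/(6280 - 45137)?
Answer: 380309704/38857 ≈ 9787.4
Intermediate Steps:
((-15454 + 1158)*(22573 + 4031) + 21080)/(6280 - 45137) = (-14296*26604 + 21080)/(-38857) = (-380330784 + 21080)*(-1/38857) = -380309704*(-1/38857) = 380309704/38857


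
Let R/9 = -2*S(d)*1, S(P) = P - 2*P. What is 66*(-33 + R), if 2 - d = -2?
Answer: 2574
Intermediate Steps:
d = 4 (d = 2 - 1*(-2) = 2 + 2 = 4)
S(P) = -P
R = 72 (R = 9*(-(-2)*4*1) = 9*(-2*(-4)*1) = 9*(8*1) = 9*8 = 72)
66*(-33 + R) = 66*(-33 + 72) = 66*39 = 2574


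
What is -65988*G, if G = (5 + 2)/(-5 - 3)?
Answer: 115479/2 ≈ 57740.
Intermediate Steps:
G = -7/8 (G = 7/(-8) = 7*(-⅛) = -7/8 ≈ -0.87500)
-65988*G = -65988*(-7/8) = 115479/2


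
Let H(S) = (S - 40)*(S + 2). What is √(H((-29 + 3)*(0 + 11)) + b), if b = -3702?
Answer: √88882 ≈ 298.13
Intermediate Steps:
H(S) = (-40 + S)*(2 + S)
√(H((-29 + 3)*(0 + 11)) + b) = √((-80 + ((-29 + 3)*(0 + 11))² - 38*(-29 + 3)*(0 + 11)) - 3702) = √((-80 + (-26*11)² - (-988)*11) - 3702) = √((-80 + (-286)² - 38*(-286)) - 3702) = √((-80 + 81796 + 10868) - 3702) = √(92584 - 3702) = √88882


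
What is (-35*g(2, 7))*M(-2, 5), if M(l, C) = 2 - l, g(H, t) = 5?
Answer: -700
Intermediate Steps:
(-35*g(2, 7))*M(-2, 5) = (-35*5)*(2 - 1*(-2)) = -175*(2 + 2) = -175*4 = -700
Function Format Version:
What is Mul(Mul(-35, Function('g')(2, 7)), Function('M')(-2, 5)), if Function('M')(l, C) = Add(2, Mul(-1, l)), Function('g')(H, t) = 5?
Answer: -700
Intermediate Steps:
Mul(Mul(-35, Function('g')(2, 7)), Function('M')(-2, 5)) = Mul(Mul(-35, 5), Add(2, Mul(-1, -2))) = Mul(-175, Add(2, 2)) = Mul(-175, 4) = -700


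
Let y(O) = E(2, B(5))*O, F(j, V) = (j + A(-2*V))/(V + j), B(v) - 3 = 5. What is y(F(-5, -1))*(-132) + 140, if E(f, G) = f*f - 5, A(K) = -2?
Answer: 294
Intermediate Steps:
B(v) = 8 (B(v) = 3 + 5 = 8)
E(f, G) = -5 + f² (E(f, G) = f² - 5 = -5 + f²)
F(j, V) = (-2 + j)/(V + j) (F(j, V) = (j - 2)/(V + j) = (-2 + j)/(V + j))
y(O) = -O (y(O) = (-5 + 2²)*O = (-5 + 4)*O = -O)
y(F(-5, -1))*(-132) + 140 = -(-2 - 5)/(-1 - 5)*(-132) + 140 = -(-7)/(-6)*(-132) + 140 = -(-1)*(-7)/6*(-132) + 140 = -1*7/6*(-132) + 140 = -7/6*(-132) + 140 = 154 + 140 = 294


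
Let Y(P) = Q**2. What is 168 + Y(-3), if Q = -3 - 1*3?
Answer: 204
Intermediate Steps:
Q = -6 (Q = -3 - 3 = -6)
Y(P) = 36 (Y(P) = (-6)**2 = 36)
168 + Y(-3) = 168 + 36 = 204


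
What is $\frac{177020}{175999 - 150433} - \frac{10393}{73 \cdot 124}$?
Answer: $\frac{668338801}{115711716} \approx 5.7759$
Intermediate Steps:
$\frac{177020}{175999 - 150433} - \frac{10393}{73 \cdot 124} = \frac{177020}{25566} - \frac{10393}{9052} = 177020 \cdot \frac{1}{25566} - \frac{10393}{9052} = \frac{88510}{12783} - \frac{10393}{9052} = \frac{668338801}{115711716}$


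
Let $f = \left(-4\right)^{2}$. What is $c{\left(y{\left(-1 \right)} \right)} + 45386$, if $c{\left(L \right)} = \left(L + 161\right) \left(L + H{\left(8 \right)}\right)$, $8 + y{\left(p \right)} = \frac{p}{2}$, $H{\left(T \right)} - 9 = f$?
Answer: $\frac{191609}{4} \approx 47902.0$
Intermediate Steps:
$f = 16$
$H{\left(T \right)} = 25$ ($H{\left(T \right)} = 9 + 16 = 25$)
$y{\left(p \right)} = -8 + \frac{p}{2}$
$c{\left(L \right)} = \left(25 + L\right) \left(161 + L\right)$ ($c{\left(L \right)} = \left(L + 161\right) \left(L + 25\right) = \left(161 + L\right) \left(25 + L\right) = \left(25 + L\right) \left(161 + L\right)$)
$c{\left(y{\left(-1 \right)} \right)} + 45386 = \left(4025 + \left(-8 + \frac{1}{2} \left(-1\right)\right)^{2} + 186 \left(-8 + \frac{1}{2} \left(-1\right)\right)\right) + 45386 = \left(4025 + \left(-8 - \frac{1}{2}\right)^{2} + 186 \left(-8 - \frac{1}{2}\right)\right) + 45386 = \left(4025 + \left(- \frac{17}{2}\right)^{2} + 186 \left(- \frac{17}{2}\right)\right) + 45386 = \left(4025 + \frac{289}{4} - 1581\right) + 45386 = \frac{10065}{4} + 45386 = \frac{191609}{4}$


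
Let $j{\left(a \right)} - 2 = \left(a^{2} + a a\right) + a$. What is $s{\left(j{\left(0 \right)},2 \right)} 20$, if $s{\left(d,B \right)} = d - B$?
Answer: $0$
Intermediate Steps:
$j{\left(a \right)} = 2 + a + 2 a^{2}$ ($j{\left(a \right)} = 2 + \left(\left(a^{2} + a a\right) + a\right) = 2 + \left(\left(a^{2} + a^{2}\right) + a\right) = 2 + \left(2 a^{2} + a\right) = 2 + \left(a + 2 a^{2}\right) = 2 + a + 2 a^{2}$)
$s{\left(j{\left(0 \right)},2 \right)} 20 = \left(\left(2 + 0 + 2 \cdot 0^{2}\right) - 2\right) 20 = \left(\left(2 + 0 + 2 \cdot 0\right) - 2\right) 20 = \left(\left(2 + 0 + 0\right) - 2\right) 20 = \left(2 - 2\right) 20 = 0 \cdot 20 = 0$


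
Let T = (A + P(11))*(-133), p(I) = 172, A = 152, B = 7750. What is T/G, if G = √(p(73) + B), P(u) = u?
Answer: -21679*√7922/7922 ≈ -243.57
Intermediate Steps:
G = √7922 (G = √(172 + 7750) = √7922 ≈ 89.006)
T = -21679 (T = (152 + 11)*(-133) = 163*(-133) = -21679)
T/G = -21679*√7922/7922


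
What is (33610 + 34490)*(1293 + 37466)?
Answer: 2639487900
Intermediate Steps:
(33610 + 34490)*(1293 + 37466) = 68100*38759 = 2639487900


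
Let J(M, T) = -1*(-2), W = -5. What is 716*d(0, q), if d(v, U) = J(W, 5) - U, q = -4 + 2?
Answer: 2864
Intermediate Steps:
J(M, T) = 2
q = -2
d(v, U) = 2 - U
716*d(0, q) = 716*(2 - 1*(-2)) = 716*(2 + 2) = 716*4 = 2864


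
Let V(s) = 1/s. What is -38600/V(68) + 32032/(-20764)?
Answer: -13625344808/5191 ≈ -2.6248e+6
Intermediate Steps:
-38600/V(68) + 32032/(-20764) = -38600/(1/68) + 32032/(-20764) = -38600/1/68 + 32032*(-1/20764) = -38600*68 - 8008/5191 = -2624800 - 8008/5191 = -13625344808/5191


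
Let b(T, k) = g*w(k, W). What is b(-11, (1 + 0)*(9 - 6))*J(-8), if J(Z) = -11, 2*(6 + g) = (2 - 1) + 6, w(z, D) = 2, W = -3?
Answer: 55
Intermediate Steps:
g = -5/2 (g = -6 + ((2 - 1) + 6)/2 = -6 + (1 + 6)/2 = -6 + (1/2)*7 = -6 + 7/2 = -5/2 ≈ -2.5000)
b(T, k) = -5 (b(T, k) = -5/2*2 = -5)
b(-11, (1 + 0)*(9 - 6))*J(-8) = -5*(-11) = 55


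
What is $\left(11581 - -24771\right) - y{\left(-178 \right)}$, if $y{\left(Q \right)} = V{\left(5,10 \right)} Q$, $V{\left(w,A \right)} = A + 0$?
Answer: $38132$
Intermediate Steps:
$V{\left(w,A \right)} = A$
$y{\left(Q \right)} = 10 Q$
$\left(11581 - -24771\right) - y{\left(-178 \right)} = \left(11581 - -24771\right) - 10 \left(-178\right) = \left(11581 + 24771\right) - -1780 = 36352 + 1780 = 38132$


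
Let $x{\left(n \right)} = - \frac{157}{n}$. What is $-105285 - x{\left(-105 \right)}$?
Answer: $- \frac{11055082}{105} \approx -1.0529 \cdot 10^{5}$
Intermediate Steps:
$-105285 - x{\left(-105 \right)} = -105285 - - \frac{157}{-105} = -105285 - \left(-157\right) \left(- \frac{1}{105}\right) = -105285 - \frac{157}{105} = - \frac{11055082}{105}$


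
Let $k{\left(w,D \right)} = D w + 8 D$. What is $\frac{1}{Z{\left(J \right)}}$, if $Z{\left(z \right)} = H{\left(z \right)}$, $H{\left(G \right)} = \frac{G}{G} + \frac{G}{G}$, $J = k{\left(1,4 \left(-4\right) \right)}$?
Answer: $\frac{1}{2} \approx 0.5$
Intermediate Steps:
$k{\left(w,D \right)} = 8 D + D w$
$J = -144$ ($J = 4 \left(-4\right) \left(8 + 1\right) = \left(-16\right) 9 = -144$)
$H{\left(G \right)} = 2$ ($H{\left(G \right)} = 1 + 1 = 2$)
$Z{\left(z \right)} = 2$
$\frac{1}{Z{\left(J \right)}} = \frac{1}{2}$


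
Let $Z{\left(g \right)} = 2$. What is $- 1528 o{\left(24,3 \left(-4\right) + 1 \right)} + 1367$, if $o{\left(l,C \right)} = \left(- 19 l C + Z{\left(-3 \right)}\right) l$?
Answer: $-184018729$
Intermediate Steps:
$o{\left(l,C \right)} = l \left(2 - 19 C l\right)$ ($o{\left(l,C \right)} = \left(- 19 l C + 2\right) l = \left(- 19 C l + 2\right) l = \left(2 - 19 C l\right) l = l \left(2 - 19 C l\right)$)
$- 1528 o{\left(24,3 \left(-4\right) + 1 \right)} + 1367 = - 1528 \cdot 24 \left(2 - 19 \left(3 \left(-4\right) + 1\right) 24\right) + 1367 = - 1528 \cdot 24 \left(2 - 19 \left(-12 + 1\right) 24\right) + 1367 = - 1528 \cdot 24 \left(2 - \left(-209\right) 24\right) + 1367 = - 1528 \cdot 24 \left(2 + 5016\right) + 1367 = - 1528 \cdot 24 \cdot 5018 + 1367 = \left(-1528\right) 120432 + 1367 = -184020096 + 1367 = -184018729$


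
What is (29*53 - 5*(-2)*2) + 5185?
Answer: 6742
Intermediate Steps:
(29*53 - 5*(-2)*2) + 5185 = (1537 + 10*2) + 5185 = (1537 + 20) + 5185 = 1557 + 5185 = 6742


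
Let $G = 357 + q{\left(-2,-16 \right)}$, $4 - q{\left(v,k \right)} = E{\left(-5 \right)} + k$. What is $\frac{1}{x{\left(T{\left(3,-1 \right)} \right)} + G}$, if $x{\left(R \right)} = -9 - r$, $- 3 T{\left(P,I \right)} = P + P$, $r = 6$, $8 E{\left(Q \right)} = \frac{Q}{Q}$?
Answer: $\frac{8}{2895} \approx 0.0027634$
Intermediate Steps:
$E{\left(Q \right)} = \frac{1}{8}$ ($E{\left(Q \right)} = \frac{Q \frac{1}{Q}}{8} = \frac{1}{8} \cdot 1 = \frac{1}{8}$)
$q{\left(v,k \right)} = \frac{31}{8} - k$ ($q{\left(v,k \right)} = 4 - \left(\frac{1}{8} + k\right) = \frac{31}{8} - k$)
$T{\left(P,I \right)} = - \frac{2 P}{3}$ ($T{\left(P,I \right)} = - \frac{P + P}{3} = - \frac{2 P}{3}$)
$G = \frac{3015}{8}$ ($G = 357 + \left(\frac{31}{8} - -16\right) = 357 + \left(\frac{31}{8} + 16\right) = 357 + \frac{159}{8} = \frac{3015}{8} \approx 376.88$)
$x{\left(R \right)} = -15$ ($x{\left(R \right)} = -9 - 6 = -15$)
$\frac{1}{x{\left(T{\left(3,-1 \right)} \right)} + G} = \frac{1}{-15 + \frac{3015}{8}} = \frac{1}{\frac{2895}{8}} = \frac{8}{2895}$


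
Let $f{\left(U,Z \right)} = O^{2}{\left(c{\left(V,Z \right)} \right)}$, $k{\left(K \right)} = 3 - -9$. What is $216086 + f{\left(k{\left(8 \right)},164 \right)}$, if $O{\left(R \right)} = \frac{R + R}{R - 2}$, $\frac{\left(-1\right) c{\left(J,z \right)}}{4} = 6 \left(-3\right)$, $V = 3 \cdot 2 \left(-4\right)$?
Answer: $\frac{264710534}{1225} \approx 2.1609 \cdot 10^{5}$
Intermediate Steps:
$V = -24$ ($V = 6 \left(-4\right) = -24$)
$c{\left(J,z \right)} = 72$ ($c{\left(J,z \right)} = - 4 \cdot 6 \left(-3\right) = \left(-4\right) \left(-18\right) = 72$)
$k{\left(K \right)} = 12$ ($k{\left(K \right)} = 3 + 9 = 12$)
$O{\left(R \right)} = \frac{2 R}{-2 + R}$
$f{\left(U,Z \right)} = \frac{5184}{1225}$ ($f{\left(U,Z \right)} = \left(2 \cdot 72 \frac{1}{-2 + 72}\right)^{2} = \left(2 \cdot 72 \cdot \frac{1}{70}\right)^{2} = \left(\frac{72}{35}\right)^{2} = \frac{5184}{1225}$)
$216086 + f{\left(k{\left(8 \right)},164 \right)} = 216086 + \frac{5184}{1225} = \frac{264710534}{1225}$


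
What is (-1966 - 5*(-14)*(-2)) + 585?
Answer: -1521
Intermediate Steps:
(-1966 - 5*(-14)*(-2)) + 585 = (-1966 + 70*(-2)) + 585 = (-1966 - 140) + 585 = -2106 + 585 = -1521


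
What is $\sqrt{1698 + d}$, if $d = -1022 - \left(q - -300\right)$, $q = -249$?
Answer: $25$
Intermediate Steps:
$d = -1073$ ($d = -1022 - \left(-249 - -300\right) = -1022 - \left(-249 + 300\right) = -1022 - 51 = -1073$)
$\sqrt{1698 + d} = \sqrt{1698 - 1073} = \sqrt{625} = 25$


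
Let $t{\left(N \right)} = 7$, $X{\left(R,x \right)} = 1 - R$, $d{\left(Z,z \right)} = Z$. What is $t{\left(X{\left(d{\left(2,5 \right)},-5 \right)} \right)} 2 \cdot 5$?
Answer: $70$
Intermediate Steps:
$t{\left(X{\left(d{\left(2,5 \right)},-5 \right)} \right)} 2 \cdot 5 = 7 \cdot 2 \cdot 5 = 14 \cdot 5 = 70$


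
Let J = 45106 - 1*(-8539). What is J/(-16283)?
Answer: -53645/16283 ≈ -3.2945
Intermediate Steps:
J = 53645 (J = 45106 + 8539 = 53645)
J/(-16283) = 53645/(-16283) = 53645*(-1/16283) = -53645/16283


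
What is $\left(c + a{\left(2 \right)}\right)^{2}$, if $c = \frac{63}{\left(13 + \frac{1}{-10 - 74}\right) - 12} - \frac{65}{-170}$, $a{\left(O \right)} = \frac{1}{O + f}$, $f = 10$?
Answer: $\frac{1182554027209}{286692624} \approx 4124.8$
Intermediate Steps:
$a{\left(O \right)} = \frac{1}{10 + O}$ ($a{\left(O \right)} = \frac{1}{O + 10} = \frac{1}{10 + O}$)
$c = \frac{181007}{2822}$ ($c = \frac{63}{\left(13 + \frac{1}{-84}\right) - 12} - - \frac{13}{34} = \frac{63}{\left(13 - \frac{1}{84}\right) - 12} + \frac{13}{34} = \frac{63}{\frac{1091}{84} - 12} + \frac{13}{34} = \frac{63}{\frac{83}{84}} + \frac{13}{34} = 63 \cdot \frac{84}{83} + \frac{13}{34} = \frac{5292}{83} + \frac{13}{34} = \frac{181007}{2822} \approx 64.141$)
$\left(c + a{\left(2 \right)}\right)^{2} = \left(\frac{181007}{2822} + \frac{1}{10 + 2}\right)^{2} = \left(\frac{181007}{2822} + \frac{1}{12}\right)^{2} = \left(\frac{1087453}{16932}\right)^{2} = \frac{1182554027209}{286692624}$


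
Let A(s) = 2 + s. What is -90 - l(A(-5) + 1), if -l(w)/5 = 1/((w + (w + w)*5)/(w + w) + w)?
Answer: -620/7 ≈ -88.571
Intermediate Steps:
l(w) = -5/(11/2 + w) (l(w) = -5/((w + (w + w)*5)/(w + w) + w) = -5/((w + (2*w)*5)/((2*w)) + w) = -5/((w + 10*w)*(1/(2*w)) + w) = -5/((11*w)*(1/(2*w)) + w) = -5/(11/2 + w))
-90 - l(A(-5) + 1) = -90 - (-10)/(11 + 2*((2 - 5) + 1)) = -90 - (-10)/(11 + 2*(-3 + 1)) = -90 - (-10)/(11 + 2*(-2)) = -90 - (-10)/(11 - 4) = -90 - (-10)/7 = -90 - 1*(-10/7) = -90 + 10/7 = -620/7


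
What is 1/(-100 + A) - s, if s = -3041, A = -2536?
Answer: 8016075/2636 ≈ 3041.0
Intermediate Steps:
1/(-100 + A) - s = 1/(-100 - 2536) - 1*(-3041) = 1/(-2636) + 3041 = -1/2636 + 3041 = 8016075/2636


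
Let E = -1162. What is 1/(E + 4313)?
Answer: 1/3151 ≈ 0.00031736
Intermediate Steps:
1/(E + 4313) = 1/(-1162 + 4313) = 1/3151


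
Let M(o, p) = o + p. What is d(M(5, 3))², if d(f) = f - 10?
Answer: 4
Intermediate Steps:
d(f) = -10 + f
d(M(5, 3))² = (-10 + (5 + 3))² = (-10 + 8)² = (-2)² = 4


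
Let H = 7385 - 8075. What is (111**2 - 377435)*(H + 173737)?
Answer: -63181882358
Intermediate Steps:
H = -690
(111**2 - 377435)*(H + 173737) = (111**2 - 377435)*(-690 + 173737) = (12321 - 377435)*173047 = -365114*173047 = -63181882358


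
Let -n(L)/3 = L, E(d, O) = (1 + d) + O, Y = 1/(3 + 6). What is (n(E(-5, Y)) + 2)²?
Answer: 1681/9 ≈ 186.78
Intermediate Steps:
Y = ⅑ (Y = 1/9 = ⅑ ≈ 0.11111)
E(d, O) = 1 + O + d
n(L) = -3*L
(n(E(-5, Y)) + 2)² = (-3*(1 + ⅑ - 5) + 2)² = (-3*(-35/9) + 2)² = (35/3 + 2)² = (41/3)² = 1681/9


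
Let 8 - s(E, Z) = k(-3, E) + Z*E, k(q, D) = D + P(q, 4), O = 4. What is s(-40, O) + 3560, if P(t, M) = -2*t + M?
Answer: 3758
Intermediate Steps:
P(t, M) = M - 2*t
k(q, D) = 4 + D - 2*q (k(q, D) = D + (4 - 2*q) = 4 + D - 2*q)
s(E, Z) = -2 - E - E*Z (s(E, Z) = 8 - ((4 + E - 2*(-3)) + Z*E) = 8 - ((4 + E + 6) + E*Z) = 8 - ((10 + E) + E*Z) = 8 - (10 + E + E*Z) = 8 + (-10 - E - E*Z) = -2 - E - E*Z)
s(-40, O) + 3560 = (-2 - 1*(-40) - 1*(-40)*4) + 3560 = (-2 + 40 + 160) + 3560 = 198 + 3560 = 3758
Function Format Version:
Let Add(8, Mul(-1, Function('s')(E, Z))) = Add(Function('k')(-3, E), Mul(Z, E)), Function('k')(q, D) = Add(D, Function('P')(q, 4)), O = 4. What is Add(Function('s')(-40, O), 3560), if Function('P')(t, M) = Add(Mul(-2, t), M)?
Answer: 3758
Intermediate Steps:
Function('P')(t, M) = Add(M, Mul(-2, t))
Function('k')(q, D) = Add(4, D, Mul(-2, q)) (Function('k')(q, D) = Add(D, Add(4, Mul(-2, q))) = Add(4, D, Mul(-2, q)))
Function('s')(E, Z) = Add(-2, Mul(-1, E), Mul(-1, E, Z)) (Function('s')(E, Z) = Add(8, Mul(-1, Add(Add(4, E, Mul(-2, -3)), Mul(Z, E)))) = Add(8, Mul(-1, Add(Add(4, E, 6), Mul(E, Z)))) = Add(8, Mul(-1, Add(Add(10, E), Mul(E, Z)))) = Add(8, Mul(-1, Add(10, E, Mul(E, Z)))) = Add(8, Add(-10, Mul(-1, E), Mul(-1, E, Z))) = Add(-2, Mul(-1, E), Mul(-1, E, Z)))
Add(Function('s')(-40, O), 3560) = Add(Add(-2, Mul(-1, -40), Mul(-1, -40, 4)), 3560) = Add(Add(-2, 40, 160), 3560) = Add(198, 3560) = 3758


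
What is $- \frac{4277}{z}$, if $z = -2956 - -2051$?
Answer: $\frac{4277}{905} \approx 4.726$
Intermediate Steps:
$z = -905$ ($z = -2956 + 2051 = -905$)
$- \frac{4277}{z} = - \frac{4277}{-905} = \left(-4277\right) \left(- \frac{1}{905}\right) = \frac{4277}{905}$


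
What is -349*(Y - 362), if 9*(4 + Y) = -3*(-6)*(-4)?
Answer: 130526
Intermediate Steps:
Y = -12 (Y = -4 + (-3*(-6)*(-4))/9 = -4 + (18*(-4))/9 = -4 + (⅑)*(-72) = -4 - 8 = -12)
-349*(Y - 362) = -349*(-12 - 362) = -349*(-374) = 130526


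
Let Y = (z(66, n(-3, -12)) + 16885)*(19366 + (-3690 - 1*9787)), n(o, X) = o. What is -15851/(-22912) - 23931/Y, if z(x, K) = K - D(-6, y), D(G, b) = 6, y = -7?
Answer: 131230657091/189754824064 ≈ 0.69158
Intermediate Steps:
z(x, K) = -6 + K (z(x, K) = K - 1*6 = K - 6 = -6 + K)
Y = 99382764 (Y = ((-6 - 3) + 16885)*(19366 + (-3690 - 1*9787)) = (-9 + 16885)*(19366 + (-3690 - 9787)) = 16876*(19366 - 13477) = 16876*5889 = 99382764)
-15851/(-22912) - 23931/Y = -15851/(-22912) - 23931/99382764 = -15851*(-1/22912) - 23931*1/99382764 = 15851/22912 - 7977/33127588 = 131230657091/189754824064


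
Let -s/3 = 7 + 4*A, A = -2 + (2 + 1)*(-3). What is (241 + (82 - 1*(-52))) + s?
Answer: 486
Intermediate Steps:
A = -11 (A = -2 + 3*(-3) = -2 - 9 = -11)
s = 111 (s = -3*(7 + 4*(-11)) = -3*(7 - 44) = -3*(-37) = 111)
(241 + (82 - 1*(-52))) + s = (241 + (82 - 1*(-52))) + 111 = (241 + (82 + 52)) + 111 = (241 + 134) + 111 = 375 + 111 = 486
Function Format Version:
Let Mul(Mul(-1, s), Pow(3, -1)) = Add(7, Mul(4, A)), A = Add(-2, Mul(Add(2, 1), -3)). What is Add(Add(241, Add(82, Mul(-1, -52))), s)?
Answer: 486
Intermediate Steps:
A = -11 (A = Add(-2, Mul(3, -3)) = Add(-2, -9) = -11)
s = 111 (s = Mul(-3, Add(7, Mul(4, -11))) = Mul(-3, Add(7, -44)) = Mul(-3, -37) = 111)
Add(Add(241, Add(82, Mul(-1, -52))), s) = Add(Add(241, Add(82, Mul(-1, -52))), 111) = Add(Add(241, Add(82, 52)), 111) = Add(Add(241, 134), 111) = Add(375, 111) = 486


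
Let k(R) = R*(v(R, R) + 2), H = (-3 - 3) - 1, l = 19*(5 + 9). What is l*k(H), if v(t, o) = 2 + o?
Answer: 5586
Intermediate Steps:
l = 266 (l = 19*14 = 266)
H = -7 (H = -6 - 1 = -7)
k(R) = R*(4 + R) (k(R) = R*((2 + R) + 2) = R*(4 + R))
l*k(H) = 266*(-7*(4 - 7)) = 266*(-7*(-3)) = 266*21 = 5586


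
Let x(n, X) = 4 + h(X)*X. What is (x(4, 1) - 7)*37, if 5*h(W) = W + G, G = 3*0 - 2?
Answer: -592/5 ≈ -118.40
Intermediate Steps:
G = -2 (G = 0 - 2 = -2)
h(W) = -⅖ + W/5 (h(W) = (W - 2)/5 = (-2 + W)/5 = -⅖ + W/5)
x(n, X) = 4 + X*(-⅖ + X/5) (x(n, X) = 4 + (-⅖ + X/5)*X = 4 + X*(-⅖ + X/5))
(x(4, 1) - 7)*37 = ((4 + (⅕)*1*(-2 + 1)) - 7)*37 = ((4 + (⅕)*1*(-1)) - 7)*37 = ((4 - ⅕) - 7)*37 = (19/5 - 7)*37 = -16/5*37 = -592/5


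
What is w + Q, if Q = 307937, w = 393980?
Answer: 701917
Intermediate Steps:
w + Q = 393980 + 307937 = 701917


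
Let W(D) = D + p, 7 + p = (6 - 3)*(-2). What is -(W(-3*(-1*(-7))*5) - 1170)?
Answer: 1288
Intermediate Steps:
p = -13 (p = -7 + (6 - 3)*(-2) = -7 + 3*(-2) = -7 - 6 = -13)
W(D) = -13 + D (W(D) = D - 13 = -13 + D)
-(W(-3*(-1*(-7))*5) - 1170) = -((-13 - 3*(-1*(-7))*5) - 1170) = -((-13 - 21*5) - 1170) = -((-13 - 3*35) - 1170) = -((-13 - 105) - 1170) = -(-118 - 1170) = -1*(-1288) = 1288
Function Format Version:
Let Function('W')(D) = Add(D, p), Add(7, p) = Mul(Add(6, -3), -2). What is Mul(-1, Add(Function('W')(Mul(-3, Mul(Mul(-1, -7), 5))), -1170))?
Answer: 1288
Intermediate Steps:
p = -13 (p = Add(-7, Mul(Add(6, -3), -2)) = Add(-7, Mul(3, -2)) = Add(-7, -6) = -13)
Function('W')(D) = Add(-13, D) (Function('W')(D) = Add(D, -13) = Add(-13, D))
Mul(-1, Add(Function('W')(Mul(-3, Mul(Mul(-1, -7), 5))), -1170)) = Mul(-1, Add(Add(-13, Mul(-3, Mul(Mul(-1, -7), 5))), -1170)) = Mul(-1, Add(Add(-13, Mul(-3, Mul(7, 5))), -1170)) = Mul(-1, Add(Add(-13, Mul(-3, 35)), -1170)) = Mul(-1, Add(Add(-13, -105), -1170)) = Mul(-1, Add(-118, -1170)) = Mul(-1, -1288) = 1288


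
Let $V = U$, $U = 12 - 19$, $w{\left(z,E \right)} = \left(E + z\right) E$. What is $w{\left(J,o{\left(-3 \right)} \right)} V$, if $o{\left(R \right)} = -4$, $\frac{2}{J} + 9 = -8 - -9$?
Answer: $-119$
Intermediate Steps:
$J = - \frac{1}{4}$ ($J = \frac{2}{-9 - -1} = \frac{2}{-9 + \left(-8 + 9\right)} = \frac{2}{-9 + 1} = \frac{2}{-8} = 2 \left(- \frac{1}{8}\right) = - \frac{1}{4} \approx -0.25$)
$w{\left(z,E \right)} = E \left(E + z\right)$
$U = -7$ ($U = 12 - 19 = -7$)
$V = -7$
$w{\left(J,o{\left(-3 \right)} \right)} V = - 4 \left(-4 - \frac{1}{4}\right) \left(-7\right) = \left(-4\right) \left(- \frac{17}{4}\right) \left(-7\right) = 17 \left(-7\right) = -119$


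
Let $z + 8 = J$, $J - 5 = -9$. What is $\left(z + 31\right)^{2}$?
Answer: $361$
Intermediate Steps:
$J = -4$ ($J = 5 - 9 = -4$)
$z = -12$ ($z = -8 - 4 = -12$)
$\left(z + 31\right)^{2} = \left(-12 + 31\right)^{2} = 19^{2} = 361$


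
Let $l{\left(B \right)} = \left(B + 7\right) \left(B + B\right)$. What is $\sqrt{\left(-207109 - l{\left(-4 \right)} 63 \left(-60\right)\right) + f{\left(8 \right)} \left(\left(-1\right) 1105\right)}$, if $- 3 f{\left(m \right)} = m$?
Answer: $\frac{i \sqrt{2653941}}{3} \approx 543.03 i$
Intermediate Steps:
$f{\left(m \right)} = - \frac{m}{3}$
$l{\left(B \right)} = 2 B \left(7 + B\right)$ ($l{\left(B \right)} = \left(7 + B\right) 2 B = 2 B \left(7 + B\right)$)
$\sqrt{\left(-207109 - l{\left(-4 \right)} 63 \left(-60\right)\right) + f{\left(8 \right)} \left(\left(-1\right) 1105\right)} = \sqrt{\left(-207109 - 2 \left(-4\right) \left(7 - 4\right) 63 \left(-60\right)\right) + \left(- \frac{1}{3}\right) 8 \left(\left(-1\right) 1105\right)} = \sqrt{\left(-207109 - 2 \left(-4\right) 3 \cdot 63 \left(-60\right)\right) - - \frac{8840}{3}} = \sqrt{\left(-207109 - \left(-24\right) 63 \left(-60\right)\right) + \frac{8840}{3}} = \sqrt{\left(-207109 - \left(-1512\right) \left(-60\right)\right) + \frac{8840}{3}} = \sqrt{\left(-207109 - 90720\right) + \frac{8840}{3}} = \sqrt{-297829 + \frac{8840}{3}} = \sqrt{- \frac{884647}{3}} = \frac{i \sqrt{2653941}}{3}$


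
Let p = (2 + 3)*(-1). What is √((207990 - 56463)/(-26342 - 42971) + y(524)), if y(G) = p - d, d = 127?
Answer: 3*I*√71629925651/69313 ≈ 11.584*I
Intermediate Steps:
p = -5 (p = 5*(-1) = -5)
y(G) = -132 (y(G) = -5 - 1*127 = -5 - 127 = -132)
√((207990 - 56463)/(-26342 - 42971) + y(524)) = √((207990 - 56463)/(-26342 - 42971) - 132) = √(151527/(-69313) - 132) = √(151527*(-1/69313) - 132) = √(-151527/69313 - 132) = √(-9300843/69313) = 3*I*√71629925651/69313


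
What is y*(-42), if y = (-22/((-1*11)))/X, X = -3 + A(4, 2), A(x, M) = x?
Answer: -84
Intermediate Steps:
X = 1 (X = -3 + 4 = 1)
y = 2 (y = -22/((-1*11))/1 = -22/(-11)*1 = -22*(-1/11)*1 = 2*1 = 2)
y*(-42) = 2*(-42) = -84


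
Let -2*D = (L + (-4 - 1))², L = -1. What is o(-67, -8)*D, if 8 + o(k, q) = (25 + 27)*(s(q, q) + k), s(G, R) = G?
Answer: 70344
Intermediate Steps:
o(k, q) = -8 + 52*k + 52*q (o(k, q) = -8 + (25 + 27)*(q + k) = -8 + 52*(k + q) = -8 + (52*k + 52*q) = -8 + 52*k + 52*q)
D = -18 (D = -(-1 + (-4 - 1))²/2 = -(-1 - 5)²/2 = -½*(-6)² = -½*36 = -18)
o(-67, -8)*D = (-8 + 52*(-67) + 52*(-8))*(-18) = (-8 - 3484 - 416)*(-18) = -3908*(-18) = 70344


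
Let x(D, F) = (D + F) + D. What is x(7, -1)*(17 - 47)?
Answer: -390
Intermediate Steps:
x(D, F) = F + 2*D
x(7, -1)*(17 - 47) = (-1 + 2*7)*(17 - 47) = (-1 + 14)*(-30) = 13*(-30) = -390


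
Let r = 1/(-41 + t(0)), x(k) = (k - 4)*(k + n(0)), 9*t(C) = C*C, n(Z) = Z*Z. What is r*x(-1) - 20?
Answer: -825/41 ≈ -20.122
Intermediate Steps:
n(Z) = Z²
t(C) = C²/9 (t(C) = (C*C)/9 = C²/9)
x(k) = k*(-4 + k) (x(k) = (k - 4)*(k + 0²) = (-4 + k)*(k + 0) = (-4 + k)*k = k*(-4 + k))
r = -1/41 (r = 1/(-41 + (⅑)*0²) = 1/(-41 + (⅑)*0) = 1/(-41 + 0) = 1/(-41) = -1/41 ≈ -0.024390)
r*x(-1) - 20 = -(-1)*(-4 - 1)/41 - 20 = -(-1)*(-5)/41 - 20 = -1/41*5 - 20 = -5/41 - 20 = -825/41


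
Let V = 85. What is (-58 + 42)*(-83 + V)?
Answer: -32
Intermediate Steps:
(-58 + 42)*(-83 + V) = (-58 + 42)*(-83 + 85) = -16*2 = -32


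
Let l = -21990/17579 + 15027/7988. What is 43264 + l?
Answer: 6075264897241/140421052 ≈ 43265.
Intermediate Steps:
l = 88503513/140421052 (l = -21990*1/17579 + 15027*(1/7988) = -21990/17579 + 15027/7988 = 88503513/140421052 ≈ 0.63027)
43264 + l = 43264 + 88503513/140421052 = 6075264897241/140421052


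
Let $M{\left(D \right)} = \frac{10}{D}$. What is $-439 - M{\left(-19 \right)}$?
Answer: $- \frac{8331}{19} \approx -438.47$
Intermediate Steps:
$-439 - M{\left(-19 \right)} = -439 - \frac{10}{-19} = -439 - 10 \left(- \frac{1}{19}\right) = -439 - - \frac{10}{19} = -439 + \frac{10}{19} = - \frac{8331}{19}$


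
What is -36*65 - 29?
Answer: -2369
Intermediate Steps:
-36*65 - 29 = -2340 - 29 = -2369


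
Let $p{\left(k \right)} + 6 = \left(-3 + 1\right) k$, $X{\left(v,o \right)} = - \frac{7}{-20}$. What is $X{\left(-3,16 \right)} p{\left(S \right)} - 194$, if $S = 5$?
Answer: $- \frac{998}{5} \approx -199.6$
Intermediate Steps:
$X{\left(v,o \right)} = \frac{7}{20}$ ($X{\left(v,o \right)} = \left(-7\right) \left(- \frac{1}{20}\right) = \frac{7}{20}$)
$p{\left(k \right)} = -6 - 2 k$ ($p{\left(k \right)} = -6 + \left(-3 + 1\right) k = -6 - 2 k$)
$X{\left(-3,16 \right)} p{\left(S \right)} - 194 = \frac{7 \left(-6 - 10\right)}{20} - 194 = \frac{7}{20} \left(-16\right) - 194 = - \frac{28}{5} - 194 = - \frac{998}{5}$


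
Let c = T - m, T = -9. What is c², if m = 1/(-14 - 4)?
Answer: 25921/324 ≈ 80.003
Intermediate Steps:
m = -1/18 (m = 1/(-18) = -1/18 ≈ -0.055556)
c = -161/18 (c = -9 - 1*(-1/18) = -9 + 1/18 = -161/18 ≈ -8.9444)
c² = (-161/18)² = 25921/324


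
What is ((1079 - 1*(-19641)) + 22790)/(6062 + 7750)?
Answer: 21755/6906 ≈ 3.1502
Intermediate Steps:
((1079 - 1*(-19641)) + 22790)/(6062 + 7750) = ((1079 + 19641) + 22790)/13812 = (20720 + 22790)*(1/13812) = 43510*(1/13812) = 21755/6906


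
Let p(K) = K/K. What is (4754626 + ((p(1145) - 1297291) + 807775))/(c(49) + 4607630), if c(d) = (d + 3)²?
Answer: 4265111/4610334 ≈ 0.92512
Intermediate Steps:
p(K) = 1
c(d) = (3 + d)²
(4754626 + ((p(1145) - 1297291) + 807775))/(c(49) + 4607630) = (4754626 + ((1 - 1297291) + 807775))/((3 + 49)² + 4607630) = (4754626 + (-1297290 + 807775))/(52² + 4607630) = (4754626 - 489515)/(2704 + 4607630) = 4265111/4610334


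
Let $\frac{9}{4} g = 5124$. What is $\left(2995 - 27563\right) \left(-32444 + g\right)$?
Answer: $\frac{2223404000}{3} \approx 7.4113 \cdot 10^{8}$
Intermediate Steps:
$g = \frac{6832}{3}$ ($g = \frac{4}{9} \cdot 5124 = \frac{6832}{3} \approx 2277.3$)
$\left(2995 - 27563\right) \left(-32444 + g\right) = \left(2995 - 27563\right) \left(-32444 + \frac{6832}{3}\right) = \left(-24568\right) \left(- \frac{90500}{3}\right) = \frac{2223404000}{3}$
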